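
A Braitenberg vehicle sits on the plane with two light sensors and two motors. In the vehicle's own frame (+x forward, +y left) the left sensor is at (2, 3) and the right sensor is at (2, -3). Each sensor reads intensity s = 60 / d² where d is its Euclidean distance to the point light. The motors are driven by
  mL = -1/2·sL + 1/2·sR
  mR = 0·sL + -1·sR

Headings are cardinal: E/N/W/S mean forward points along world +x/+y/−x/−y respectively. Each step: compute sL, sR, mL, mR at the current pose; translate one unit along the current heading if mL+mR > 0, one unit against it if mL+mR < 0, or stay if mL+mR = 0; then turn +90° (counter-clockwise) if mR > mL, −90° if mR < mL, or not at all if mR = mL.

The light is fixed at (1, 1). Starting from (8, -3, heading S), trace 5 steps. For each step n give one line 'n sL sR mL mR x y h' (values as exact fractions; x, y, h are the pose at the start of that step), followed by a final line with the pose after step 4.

n=0: pose=(8,-3,S); sL=15/34, sR=15/13; mL=315/884, mR=-15/13; mL+mR=-705/884 → advance -1; mR−mL=-1335/884 → turn -1·90°
n=1: pose=(8,-2,W); sL=60/61, sR=12/5; mL=216/305, mR=-12/5; mL+mR=-516/305 → advance -1; mR−mL=-948/305 → turn -1·90°
n=2: pose=(9,-2,N); sL=30/13, sR=30/61; mL=-720/793, mR=-30/61; mL+mR=-1110/793 → advance -1; mR−mL=330/793 → turn +1·90°
n=3: pose=(9,-3,W); sL=12/17, sR=60/37; mL=288/629, mR=-60/37; mL+mR=-732/629 → advance -1; mR−mL=-1308/629 → turn -1·90°
n=4: pose=(10,-3,N); sL=3/2, sR=15/37; mL=-81/148, mR=-15/37; mL+mR=-141/148 → advance -1; mR−mL=21/148 → turn +1·90°

0 15/34 15/13 315/884 -15/13 8 -3 S
1 60/61 12/5 216/305 -12/5 8 -2 W
2 30/13 30/61 -720/793 -30/61 9 -2 N
3 12/17 60/37 288/629 -60/37 9 -3 W
4 3/2 15/37 -81/148 -15/37 10 -3 N
final 10 -4 W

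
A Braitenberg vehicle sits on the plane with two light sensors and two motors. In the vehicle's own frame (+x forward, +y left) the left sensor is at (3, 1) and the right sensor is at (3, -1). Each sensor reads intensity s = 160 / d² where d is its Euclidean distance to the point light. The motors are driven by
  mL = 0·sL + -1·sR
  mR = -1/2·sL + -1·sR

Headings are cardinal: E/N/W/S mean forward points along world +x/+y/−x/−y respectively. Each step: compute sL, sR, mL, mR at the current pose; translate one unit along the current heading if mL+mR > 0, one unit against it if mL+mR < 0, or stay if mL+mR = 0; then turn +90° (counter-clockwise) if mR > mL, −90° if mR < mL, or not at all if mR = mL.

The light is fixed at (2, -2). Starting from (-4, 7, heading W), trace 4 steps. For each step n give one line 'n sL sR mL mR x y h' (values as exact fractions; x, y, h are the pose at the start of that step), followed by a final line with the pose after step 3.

0 32/29 160/181 -160/181 -7536/5249 -4 7 W
1 8/9 1 -1 -13/9 -3 7 N
2 32/17 160/53 -160/53 -3568/901 -3 6 E
3 16/5 80/37 -80/37 -696/185 -4 6 S
final -4 7 W

n=0: pose=(-4,7,W); sL=32/29, sR=160/181; mL=-160/181, mR=-7536/5249; mL+mR=-12176/5249 → advance -1; mR−mL=-16/29 → turn -1·90°
n=1: pose=(-3,7,N); sL=8/9, sR=1; mL=-1, mR=-13/9; mL+mR=-22/9 → advance -1; mR−mL=-4/9 → turn -1·90°
n=2: pose=(-3,6,E); sL=32/17, sR=160/53; mL=-160/53, mR=-3568/901; mL+mR=-6288/901 → advance -1; mR−mL=-16/17 → turn -1·90°
n=3: pose=(-4,6,S); sL=16/5, sR=80/37; mL=-80/37, mR=-696/185; mL+mR=-1096/185 → advance -1; mR−mL=-8/5 → turn -1·90°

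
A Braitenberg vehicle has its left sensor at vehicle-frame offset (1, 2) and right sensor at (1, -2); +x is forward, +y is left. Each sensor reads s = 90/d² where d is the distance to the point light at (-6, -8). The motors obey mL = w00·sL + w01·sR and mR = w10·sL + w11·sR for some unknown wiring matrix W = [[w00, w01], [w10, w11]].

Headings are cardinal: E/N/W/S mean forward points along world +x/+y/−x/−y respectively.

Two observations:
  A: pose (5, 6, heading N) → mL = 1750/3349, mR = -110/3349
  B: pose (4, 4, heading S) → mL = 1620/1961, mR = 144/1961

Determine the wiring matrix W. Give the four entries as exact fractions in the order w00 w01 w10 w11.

obs A: pose=(5,6,N) → sL=5/17, sR=45/197, mL=1750/3349, mR=-110/3349
obs B: pose=(4,4,S) → sL=18/53, sR=18/37, mL=1620/1961, mR=144/1961
sensor matrix S = [[5/17, 45/197], [18/53, 18/37]]; det S = 430200/6567389
solve [mL_A; mL_B] = S·[w00; w01] and [mR_A; mR_B] = S·[w10; w11]:
  w00 = 1, w01 = 1, w10 = -1/2, w11 = 1/2

1 1 -1/2 1/2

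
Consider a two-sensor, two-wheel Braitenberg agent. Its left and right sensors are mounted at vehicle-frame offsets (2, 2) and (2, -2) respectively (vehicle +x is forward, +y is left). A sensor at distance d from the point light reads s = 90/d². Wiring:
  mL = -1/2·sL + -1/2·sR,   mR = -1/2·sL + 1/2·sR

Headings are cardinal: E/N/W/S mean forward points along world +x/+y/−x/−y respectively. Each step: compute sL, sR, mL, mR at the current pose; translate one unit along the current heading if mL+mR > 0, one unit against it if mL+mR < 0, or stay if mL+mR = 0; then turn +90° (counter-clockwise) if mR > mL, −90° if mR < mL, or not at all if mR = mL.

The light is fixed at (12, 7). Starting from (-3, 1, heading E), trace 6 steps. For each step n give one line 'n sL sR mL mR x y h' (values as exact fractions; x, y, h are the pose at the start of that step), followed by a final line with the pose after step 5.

n=0: pose=(-3,1,E); sL=18/37, sR=90/233; mL=-3762/8621, mR=-432/8621; mL+mR=-18/37 → advance -1; mR−mL=90/233 → turn +1·90°
n=1: pose=(-4,1,N); sL=9/34, sR=45/106; mL=-621/1802, mR=72/901; mL+mR=-9/34 → advance -1; mR−mL=45/106 → turn +1·90°
n=2: pose=(-4,0,W); sL=2/9, sR=90/349; mL=-754/3141, mR=56/3141; mL+mR=-2/9 → advance -1; mR−mL=90/349 → turn +1·90°
n=3: pose=(-3,0,S); sL=9/25, sR=9/37; mL=-279/925, mR=-54/925; mL+mR=-9/25 → advance -1; mR−mL=9/37 → turn +1·90°
n=4: pose=(-3,1,E); sL=18/37, sR=90/233; mL=-3762/8621, mR=-432/8621; mL+mR=-18/37 → advance -1; mR−mL=90/233 → turn +1·90°
n=5: pose=(-4,1,N); sL=9/34, sR=45/106; mL=-621/1802, mR=72/901; mL+mR=-9/34 → advance -1; mR−mL=45/106 → turn +1·90°

0 18/37 90/233 -3762/8621 -432/8621 -3 1 E
1 9/34 45/106 -621/1802 72/901 -4 1 N
2 2/9 90/349 -754/3141 56/3141 -4 0 W
3 9/25 9/37 -279/925 -54/925 -3 0 S
4 18/37 90/233 -3762/8621 -432/8621 -3 1 E
5 9/34 45/106 -621/1802 72/901 -4 1 N
final -4 0 W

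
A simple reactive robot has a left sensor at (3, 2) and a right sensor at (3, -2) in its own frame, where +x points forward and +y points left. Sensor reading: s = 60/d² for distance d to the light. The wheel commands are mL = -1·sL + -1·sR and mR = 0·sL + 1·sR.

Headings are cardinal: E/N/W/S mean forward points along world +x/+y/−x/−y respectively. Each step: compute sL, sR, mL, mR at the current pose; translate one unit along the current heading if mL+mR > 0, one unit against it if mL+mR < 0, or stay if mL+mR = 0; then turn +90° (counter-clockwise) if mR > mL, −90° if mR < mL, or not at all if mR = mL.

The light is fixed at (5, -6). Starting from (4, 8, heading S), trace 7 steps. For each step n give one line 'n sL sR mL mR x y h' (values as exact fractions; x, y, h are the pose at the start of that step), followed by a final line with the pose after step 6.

n=0: pose=(4,8,S); sL=30/61, sR=6/13; mL=-756/793, mR=6/13; mL+mR=-30/61 → advance -1; mR−mL=1122/793 → turn +1·90°
n=1: pose=(4,9,E); sL=60/293, sR=60/173; mL=-27960/50689, mR=60/173; mL+mR=-60/293 → advance -1; mR−mL=45540/50689 → turn +1·90°
n=2: pose=(3,9,N); sL=3/17, sR=5/27; mL=-166/459, mR=5/27; mL+mR=-3/17 → advance -1; mR−mL=251/459 → turn +1·90°
n=3: pose=(3,8,W); sL=60/169, sR=60/281; mL=-27000/47489, mR=60/281; mL+mR=-60/169 → advance -1; mR−mL=37140/47489 → turn +1·90°
n=4: pose=(4,8,S); sL=30/61, sR=6/13; mL=-756/793, mR=6/13; mL+mR=-30/61 → advance -1; mR−mL=1122/793 → turn +1·90°
n=5: pose=(4,9,E); sL=60/293, sR=60/173; mL=-27960/50689, mR=60/173; mL+mR=-60/293 → advance -1; mR−mL=45540/50689 → turn +1·90°
n=6: pose=(3,9,N); sL=3/17, sR=5/27; mL=-166/459, mR=5/27; mL+mR=-3/17 → advance -1; mR−mL=251/459 → turn +1·90°

0 30/61 6/13 -756/793 6/13 4 8 S
1 60/293 60/173 -27960/50689 60/173 4 9 E
2 3/17 5/27 -166/459 5/27 3 9 N
3 60/169 60/281 -27000/47489 60/281 3 8 W
4 30/61 6/13 -756/793 6/13 4 8 S
5 60/293 60/173 -27960/50689 60/173 4 9 E
6 3/17 5/27 -166/459 5/27 3 9 N
final 3 8 W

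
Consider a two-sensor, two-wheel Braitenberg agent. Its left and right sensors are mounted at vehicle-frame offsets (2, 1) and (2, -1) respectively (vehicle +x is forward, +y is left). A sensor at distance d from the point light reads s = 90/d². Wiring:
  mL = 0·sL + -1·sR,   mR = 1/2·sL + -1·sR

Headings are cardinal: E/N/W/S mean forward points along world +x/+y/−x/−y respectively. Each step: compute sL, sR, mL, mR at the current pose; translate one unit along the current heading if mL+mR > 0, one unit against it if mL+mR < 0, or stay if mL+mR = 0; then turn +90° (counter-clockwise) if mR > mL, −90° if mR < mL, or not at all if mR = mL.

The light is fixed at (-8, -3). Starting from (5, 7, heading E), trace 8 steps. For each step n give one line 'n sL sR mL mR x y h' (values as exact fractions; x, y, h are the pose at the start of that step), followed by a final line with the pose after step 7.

0 45/173 5/17 -5/17 -965/5882 5 7 E
1 18/53 90/313 -90/313 -1953/16589 4 7 N
2 45/82 9/20 -9/20 -36/205 4 6 W
3 18/49 90/193 -90/193 -2673/9457 5 6 S
4 45/173 5/17 -5/17 -965/5882 5 7 E
5 18/53 90/313 -90/313 -1953/16589 4 7 N
6 45/82 9/20 -9/20 -36/205 4 6 W
7 18/49 90/193 -90/193 -2673/9457 5 6 S
final 5 7 E

n=0: pose=(5,7,E); sL=45/173, sR=5/17; mL=-5/17, mR=-965/5882; mL+mR=-2695/5882 → advance -1; mR−mL=45/346 → turn +1·90°
n=1: pose=(4,7,N); sL=18/53, sR=90/313; mL=-90/313, mR=-1953/16589; mL+mR=-6723/16589 → advance -1; mR−mL=9/53 → turn +1·90°
n=2: pose=(4,6,W); sL=45/82, sR=9/20; mL=-9/20, mR=-36/205; mL+mR=-513/820 → advance -1; mR−mL=45/164 → turn +1·90°
n=3: pose=(5,6,S); sL=18/49, sR=90/193; mL=-90/193, mR=-2673/9457; mL+mR=-7083/9457 → advance -1; mR−mL=9/49 → turn +1·90°
n=4: pose=(5,7,E); sL=45/173, sR=5/17; mL=-5/17, mR=-965/5882; mL+mR=-2695/5882 → advance -1; mR−mL=45/346 → turn +1·90°
n=5: pose=(4,7,N); sL=18/53, sR=90/313; mL=-90/313, mR=-1953/16589; mL+mR=-6723/16589 → advance -1; mR−mL=9/53 → turn +1·90°
n=6: pose=(4,6,W); sL=45/82, sR=9/20; mL=-9/20, mR=-36/205; mL+mR=-513/820 → advance -1; mR−mL=45/164 → turn +1·90°
n=7: pose=(5,6,S); sL=18/49, sR=90/193; mL=-90/193, mR=-2673/9457; mL+mR=-7083/9457 → advance -1; mR−mL=9/49 → turn +1·90°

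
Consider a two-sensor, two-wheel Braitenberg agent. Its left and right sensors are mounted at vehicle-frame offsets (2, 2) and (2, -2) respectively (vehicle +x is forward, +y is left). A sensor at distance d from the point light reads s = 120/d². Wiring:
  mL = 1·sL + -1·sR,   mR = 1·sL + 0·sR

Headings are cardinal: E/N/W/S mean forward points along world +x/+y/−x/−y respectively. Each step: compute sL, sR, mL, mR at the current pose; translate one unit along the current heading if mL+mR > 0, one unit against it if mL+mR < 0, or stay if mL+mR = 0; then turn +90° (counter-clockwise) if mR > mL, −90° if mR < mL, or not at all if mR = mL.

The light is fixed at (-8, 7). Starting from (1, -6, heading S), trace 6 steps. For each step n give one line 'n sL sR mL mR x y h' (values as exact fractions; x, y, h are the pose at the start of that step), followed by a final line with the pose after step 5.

n=0: pose=(1,-6,S); sL=60/173, sR=60/137; mL=-2160/23701, mR=60/173; mL+mR=6060/23701 → advance +1; mR−mL=60/137 → turn +1·90°
n=1: pose=(1,-7,E); sL=24/53, sR=120/377; mL=2688/19981, mR=24/53; mL+mR=11736/19981 → advance +1; mR−mL=120/377 → turn +1·90°
n=2: pose=(2,-7,N); sL=15/26, sR=5/12; mL=25/156, mR=15/26; mL+mR=115/156 → advance +1; mR−mL=5/12 → turn +1·90°
n=3: pose=(2,-6,W); sL=120/289, sR=24/37; mL=-2496/10693, mR=120/289; mL+mR=1944/10693 → advance +1; mR−mL=24/37 → turn +1·90°
n=4: pose=(1,-6,S); sL=60/173, sR=60/137; mL=-2160/23701, mR=60/173; mL+mR=6060/23701 → advance +1; mR−mL=60/137 → turn +1·90°
n=5: pose=(1,-7,E); sL=24/53, sR=120/377; mL=2688/19981, mR=24/53; mL+mR=11736/19981 → advance +1; mR−mL=120/377 → turn +1·90°

0 60/173 60/137 -2160/23701 60/173 1 -6 S
1 24/53 120/377 2688/19981 24/53 1 -7 E
2 15/26 5/12 25/156 15/26 2 -7 N
3 120/289 24/37 -2496/10693 120/289 2 -6 W
4 60/173 60/137 -2160/23701 60/173 1 -6 S
5 24/53 120/377 2688/19981 24/53 1 -7 E
final 2 -7 N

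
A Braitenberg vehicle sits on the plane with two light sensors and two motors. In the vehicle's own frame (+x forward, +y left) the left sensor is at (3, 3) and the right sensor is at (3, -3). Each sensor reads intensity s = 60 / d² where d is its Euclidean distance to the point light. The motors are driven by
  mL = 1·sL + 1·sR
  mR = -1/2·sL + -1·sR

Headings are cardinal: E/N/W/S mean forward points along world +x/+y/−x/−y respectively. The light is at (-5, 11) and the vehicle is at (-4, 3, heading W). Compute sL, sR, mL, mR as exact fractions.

left sensor world pos  = (-7, 0); dL² = 125
right sensor world pos = (-7, 6); dR² = 29
sL = 60/125 = 12/25
sR = 60/29 = 60/29
mL = 1·sL + 1·sR = 1848/725
mR = -1/2·sL + -1·sR = -1674/725

12/25 60/29 1848/725 -1674/725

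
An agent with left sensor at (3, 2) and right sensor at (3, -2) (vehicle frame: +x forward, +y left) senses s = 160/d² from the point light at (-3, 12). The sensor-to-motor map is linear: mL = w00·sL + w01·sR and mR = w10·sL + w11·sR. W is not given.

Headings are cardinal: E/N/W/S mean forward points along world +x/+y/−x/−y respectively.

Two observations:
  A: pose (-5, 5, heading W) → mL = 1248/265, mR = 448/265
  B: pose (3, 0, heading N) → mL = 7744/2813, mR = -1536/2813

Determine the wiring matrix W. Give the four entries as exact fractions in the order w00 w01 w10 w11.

obs A: pose=(-5,5,W) → sL=80/53, sR=16/5, mL=1248/265, mR=448/265
obs B: pose=(3,0,N) → sL=160/97, sR=32/29, mL=7744/2813, mR=-1536/2813
sensor matrix S = [[80/53, 16/5], [160/97, 32/29]]; det S = -538624/149089
solve [mL_A; mL_B] = S·[w00; w01] and [mR_A; mR_B] = S·[w10; w11]:
  w00 = 1, w01 = 1, w10 = -1, w11 = 1

1 1 -1 1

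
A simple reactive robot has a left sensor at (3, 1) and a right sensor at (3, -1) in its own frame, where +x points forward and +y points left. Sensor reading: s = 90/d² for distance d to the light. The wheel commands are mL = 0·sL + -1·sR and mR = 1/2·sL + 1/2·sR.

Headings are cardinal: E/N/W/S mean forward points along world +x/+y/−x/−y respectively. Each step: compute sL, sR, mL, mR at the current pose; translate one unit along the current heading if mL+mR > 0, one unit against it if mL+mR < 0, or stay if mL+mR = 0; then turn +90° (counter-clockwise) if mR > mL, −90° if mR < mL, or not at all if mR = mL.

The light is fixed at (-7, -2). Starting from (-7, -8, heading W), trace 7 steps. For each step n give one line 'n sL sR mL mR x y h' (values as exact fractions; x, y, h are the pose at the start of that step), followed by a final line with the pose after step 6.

n=0: pose=(-7,-8,W); sL=45/29, sR=45/17; mL=-45/17, mR=1035/493; mL+mR=-270/493 → advance -1; mR−mL=2340/493 → turn +1·90°
n=1: pose=(-6,-8,S); sL=18/17, sR=10/9; mL=-10/9, mR=166/153; mL+mR=-4/153 → advance -1; mR−mL=112/51 → turn +1·90°
n=2: pose=(-6,-7,E); sL=45/16, sR=45/26; mL=-45/26, mR=945/416; mL+mR=225/416 → advance +1; mR−mL=1665/416 → turn +1·90°
n=3: pose=(-5,-7,N); sL=18, sR=90/13; mL=-90/13, mR=162/13; mL+mR=72/13 → advance +1; mR−mL=252/13 → turn +1·90°
n=4: pose=(-5,-6,W); sL=45/13, sR=9; mL=-9, mR=81/13; mL+mR=-36/13 → advance -1; mR−mL=198/13 → turn +1·90°
n=5: pose=(-4,-6,S); sL=18/13, sR=90/53; mL=-90/53, mR=1062/689; mL+mR=-108/689 → advance -1; mR−mL=2232/689 → turn +1·90°
n=6: pose=(-4,-5,E); sL=9/4, sR=45/26; mL=-45/26, mR=207/104; mL+mR=27/104 → advance +1; mR−mL=387/104 → turn +1·90°

0 45/29 45/17 -45/17 1035/493 -7 -8 W
1 18/17 10/9 -10/9 166/153 -6 -8 S
2 45/16 45/26 -45/26 945/416 -6 -7 E
3 18 90/13 -90/13 162/13 -5 -7 N
4 45/13 9 -9 81/13 -5 -6 W
5 18/13 90/53 -90/53 1062/689 -4 -6 S
6 9/4 45/26 -45/26 207/104 -4 -5 E
final -3 -5 N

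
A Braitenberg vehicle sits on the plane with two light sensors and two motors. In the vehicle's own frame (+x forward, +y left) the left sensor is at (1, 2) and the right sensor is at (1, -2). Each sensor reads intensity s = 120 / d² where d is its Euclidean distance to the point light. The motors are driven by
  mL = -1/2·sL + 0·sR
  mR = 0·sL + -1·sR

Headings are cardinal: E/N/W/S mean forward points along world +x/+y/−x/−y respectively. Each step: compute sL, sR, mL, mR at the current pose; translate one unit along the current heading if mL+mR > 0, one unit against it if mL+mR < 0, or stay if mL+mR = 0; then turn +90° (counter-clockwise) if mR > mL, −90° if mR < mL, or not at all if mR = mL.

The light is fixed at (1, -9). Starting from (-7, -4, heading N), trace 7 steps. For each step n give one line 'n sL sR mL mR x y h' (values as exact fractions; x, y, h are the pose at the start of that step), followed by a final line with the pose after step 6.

n=0: pose=(-7,-4,N); sL=15/17, sR=5/3; mL=-15/34, mR=-5/3; mL+mR=-215/102 → advance -1; mR−mL=-125/102 → turn -1·90°
n=1: pose=(-7,-5,E); sL=24/17, sR=120/53; mL=-12/17, mR=-120/53; mL+mR=-2676/901 → advance -1; mR−mL=-1404/901 → turn -1·90°
n=2: pose=(-8,-5,S); sL=60/29, sR=12/13; mL=-30/29, mR=-12/13; mL+mR=-738/377 → advance -1; mR−mL=42/377 → turn +1·90°
n=3: pose=(-8,-4,E); sL=120/113, sR=120/73; mL=-60/113, mR=-120/73; mL+mR=-17940/8249 → advance -1; mR−mL=-9180/8249 → turn -1·90°
n=4: pose=(-9,-4,S); sL=3/2, sR=3/4; mL=-3/4, mR=-3/4; mL+mR=-3/2 → advance -1; mR−mL=0 → turn +0·90°
n=5: pose=(-9,-3,S); sL=120/89, sR=120/169; mL=-60/89, mR=-120/169; mL+mR=-20820/15041 → advance -1; mR−mL=-540/15041 → turn -1·90°
n=6: pose=(-9,-2,W); sL=60/73, sR=60/101; mL=-30/73, mR=-60/101; mL+mR=-7410/7373 → advance -1; mR−mL=-1350/7373 → turn -1·90°

0 15/17 5/3 -15/34 -5/3 -7 -4 N
1 24/17 120/53 -12/17 -120/53 -7 -5 E
2 60/29 12/13 -30/29 -12/13 -8 -5 S
3 120/113 120/73 -60/113 -120/73 -8 -4 E
4 3/2 3/4 -3/4 -3/4 -9 -4 S
5 120/89 120/169 -60/89 -120/169 -9 -3 S
6 60/73 60/101 -30/73 -60/101 -9 -2 W
final -8 -2 N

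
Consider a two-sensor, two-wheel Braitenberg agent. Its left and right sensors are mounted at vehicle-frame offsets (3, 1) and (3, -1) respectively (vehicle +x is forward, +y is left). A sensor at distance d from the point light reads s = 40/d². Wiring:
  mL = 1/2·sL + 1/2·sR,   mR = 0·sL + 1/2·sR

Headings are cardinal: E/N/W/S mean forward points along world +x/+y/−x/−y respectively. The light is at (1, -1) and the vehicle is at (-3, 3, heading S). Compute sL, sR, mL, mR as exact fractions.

left sensor world pos  = (-2, 0); dL² = 10
right sensor world pos = (-4, 0); dR² = 26
sL = 40/10 = 4
sR = 40/26 = 20/13
mL = 1/2·sL + 1/2·sR = 36/13
mR = 0·sL + 1/2·sR = 10/13

4 20/13 36/13 10/13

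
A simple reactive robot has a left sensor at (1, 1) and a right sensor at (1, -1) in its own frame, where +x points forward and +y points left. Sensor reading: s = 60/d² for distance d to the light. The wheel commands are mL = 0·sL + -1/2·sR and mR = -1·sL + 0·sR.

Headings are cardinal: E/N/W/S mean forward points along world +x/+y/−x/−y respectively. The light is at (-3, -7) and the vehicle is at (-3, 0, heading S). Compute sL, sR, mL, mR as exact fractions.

60/37 60/37 -30/37 -60/37

left sensor world pos  = (-2, -1); dL² = 37
right sensor world pos = (-4, -1); dR² = 37
sL = 60/37 = 60/37
sR = 60/37 = 60/37
mL = 0·sL + -1/2·sR = -30/37
mR = -1·sL + 0·sR = -60/37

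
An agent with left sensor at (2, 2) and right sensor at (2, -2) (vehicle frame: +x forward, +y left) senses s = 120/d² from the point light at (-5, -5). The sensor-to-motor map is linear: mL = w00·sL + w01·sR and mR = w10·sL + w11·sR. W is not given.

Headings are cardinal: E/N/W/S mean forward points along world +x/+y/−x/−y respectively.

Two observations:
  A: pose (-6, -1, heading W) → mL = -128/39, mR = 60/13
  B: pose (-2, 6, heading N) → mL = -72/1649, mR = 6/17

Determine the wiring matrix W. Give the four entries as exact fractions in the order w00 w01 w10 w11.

-1/2 1/2 1/2 0

obs A: pose=(-6,-1,W) → sL=120/13, sR=8/3, mL=-128/39, mR=60/13
obs B: pose=(-2,6,N) → sL=12/17, sR=60/97, mL=-72/1649, mR=6/17
sensor matrix S = [[120/13, 8/3], [12/17, 60/97]]; det S = 82048/21437
solve [mL_A; mL_B] = S·[w00; w01] and [mR_A; mR_B] = S·[w10; w11]:
  w00 = -1/2, w01 = 1/2, w10 = 1/2, w11 = 0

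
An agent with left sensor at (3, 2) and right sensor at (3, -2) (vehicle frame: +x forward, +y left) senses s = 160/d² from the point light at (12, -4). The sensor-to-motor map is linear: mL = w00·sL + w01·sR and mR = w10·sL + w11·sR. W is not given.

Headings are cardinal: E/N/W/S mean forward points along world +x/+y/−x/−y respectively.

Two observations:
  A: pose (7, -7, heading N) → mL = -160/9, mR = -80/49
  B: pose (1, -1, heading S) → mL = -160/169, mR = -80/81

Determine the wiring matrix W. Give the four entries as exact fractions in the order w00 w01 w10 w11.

obs A: pose=(7,-7,N) → sL=160/49, sR=160/9, mL=-160/9, mR=-80/49
obs B: pose=(1,-1,S) → sL=160/81, sR=160/169, mL=-160/169, mR=-80/81
sensor matrix S = [[160/49, 160/9], [160/81, 160/169]]; det S = -193331200/6036849
solve [mL_A; mL_B] = S·[w00; w01] and [mR_A; mR_B] = S·[w10; w11]:
  w00 = 0, w01 = -1, w10 = -1/2, w11 = 0

0 -1 -1/2 0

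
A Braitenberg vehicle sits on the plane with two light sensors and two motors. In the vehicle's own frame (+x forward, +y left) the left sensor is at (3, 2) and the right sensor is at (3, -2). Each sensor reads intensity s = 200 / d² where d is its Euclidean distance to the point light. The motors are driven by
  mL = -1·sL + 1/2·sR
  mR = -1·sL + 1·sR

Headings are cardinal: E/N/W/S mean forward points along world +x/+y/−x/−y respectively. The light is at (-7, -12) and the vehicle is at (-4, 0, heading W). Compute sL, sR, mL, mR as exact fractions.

2 50/49 -73/49 -48/49

left sensor world pos  = (-7, -2); dL² = 100
right sensor world pos = (-7, 2); dR² = 196
sL = 200/100 = 2
sR = 200/196 = 50/49
mL = -1·sL + 1/2·sR = -73/49
mR = -1·sL + 1·sR = -48/49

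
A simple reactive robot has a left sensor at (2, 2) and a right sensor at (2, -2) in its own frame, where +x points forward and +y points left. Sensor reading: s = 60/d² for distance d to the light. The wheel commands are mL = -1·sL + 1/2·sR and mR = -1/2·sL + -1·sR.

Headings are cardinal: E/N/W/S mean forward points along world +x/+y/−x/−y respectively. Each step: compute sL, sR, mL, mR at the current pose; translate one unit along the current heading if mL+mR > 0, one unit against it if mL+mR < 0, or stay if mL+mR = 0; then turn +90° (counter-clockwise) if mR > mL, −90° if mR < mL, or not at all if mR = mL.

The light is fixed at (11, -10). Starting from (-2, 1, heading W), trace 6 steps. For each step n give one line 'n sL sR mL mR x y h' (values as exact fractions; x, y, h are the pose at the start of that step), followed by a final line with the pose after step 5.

n=0: pose=(-2,1,W); sL=10/51, sR=30/197; mL=-1205/10047, mR=-2515/10047; mL+mR=-1240/3349 → advance -1; mR−mL=-1310/10047 → turn -1·90°
n=1: pose=(-1,1,N); sL=12/73, sR=60/269; mL=-1038/19637, mR=-5994/19637; mL+mR=-7032/19637 → advance -1; mR−mL=-4956/19637 → turn -1·90°
n=2: pose=(-1,0,E); sL=15/61, sR=15/41; mL=-315/5002, mR=-2445/5002; mL+mR=-1380/2501 → advance -1; mR−mL=-1065/2501 → turn -1·90°
n=3: pose=(-2,0,S); sL=12/37, sR=60/289; mL=-2358/10693, mR=-3954/10693; mL+mR=-6312/10693 → advance -1; mR−mL=-1596/10693 → turn -1·90°
n=4: pose=(-2,1,W); sL=10/51, sR=30/197; mL=-1205/10047, mR=-2515/10047; mL+mR=-1240/3349 → advance -1; mR−mL=-1310/10047 → turn -1·90°
n=5: pose=(-1,1,N); sL=12/73, sR=60/269; mL=-1038/19637, mR=-5994/19637; mL+mR=-7032/19637 → advance -1; mR−mL=-4956/19637 → turn -1·90°

0 10/51 30/197 -1205/10047 -2515/10047 -2 1 W
1 12/73 60/269 -1038/19637 -5994/19637 -1 1 N
2 15/61 15/41 -315/5002 -2445/5002 -1 0 E
3 12/37 60/289 -2358/10693 -3954/10693 -2 0 S
4 10/51 30/197 -1205/10047 -2515/10047 -2 1 W
5 12/73 60/269 -1038/19637 -5994/19637 -1 1 N
final -1 0 E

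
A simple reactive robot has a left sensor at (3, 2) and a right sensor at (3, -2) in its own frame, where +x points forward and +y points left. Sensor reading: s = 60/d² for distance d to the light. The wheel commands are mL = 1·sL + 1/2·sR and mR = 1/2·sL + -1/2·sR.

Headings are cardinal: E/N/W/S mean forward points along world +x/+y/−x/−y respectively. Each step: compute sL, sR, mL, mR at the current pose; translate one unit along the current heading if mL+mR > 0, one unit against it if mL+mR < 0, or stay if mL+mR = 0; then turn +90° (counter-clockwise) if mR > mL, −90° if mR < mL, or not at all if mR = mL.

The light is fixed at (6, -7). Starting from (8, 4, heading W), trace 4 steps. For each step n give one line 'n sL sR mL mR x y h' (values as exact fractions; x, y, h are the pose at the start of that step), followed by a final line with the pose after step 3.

0 30/41 6/17 633/697 132/697 8 4 W
1 60/197 12/41 3642/8077 48/8077 7 4 N
2 15/53 15/29 1665/3074 -180/1537 7 5 E
3 60/97 20/27 2590/2619 -160/2619 8 5 S
final 8 4 W

n=0: pose=(8,4,W); sL=30/41, sR=6/17; mL=633/697, mR=132/697; mL+mR=45/41 → advance +1; mR−mL=-501/697 → turn -1·90°
n=1: pose=(7,4,N); sL=60/197, sR=12/41; mL=3642/8077, mR=48/8077; mL+mR=90/197 → advance +1; mR−mL=-3594/8077 → turn -1·90°
n=2: pose=(7,5,E); sL=15/53, sR=15/29; mL=1665/3074, mR=-180/1537; mL+mR=45/106 → advance +1; mR−mL=-2025/3074 → turn -1·90°
n=3: pose=(8,5,S); sL=60/97, sR=20/27; mL=2590/2619, mR=-160/2619; mL+mR=90/97 → advance +1; mR−mL=-2750/2619 → turn -1·90°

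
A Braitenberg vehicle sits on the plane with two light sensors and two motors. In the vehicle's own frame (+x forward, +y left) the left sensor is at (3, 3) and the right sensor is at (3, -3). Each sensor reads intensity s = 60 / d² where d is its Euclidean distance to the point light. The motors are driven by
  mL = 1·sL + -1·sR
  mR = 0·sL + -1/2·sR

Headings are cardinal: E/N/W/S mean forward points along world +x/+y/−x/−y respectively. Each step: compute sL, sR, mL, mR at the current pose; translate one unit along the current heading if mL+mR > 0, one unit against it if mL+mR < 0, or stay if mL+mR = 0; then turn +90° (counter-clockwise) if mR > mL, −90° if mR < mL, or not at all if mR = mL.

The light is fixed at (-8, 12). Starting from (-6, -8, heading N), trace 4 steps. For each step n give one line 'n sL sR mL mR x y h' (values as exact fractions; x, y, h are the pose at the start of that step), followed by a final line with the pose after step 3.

0 6/29 30/157 72/4553 -15/157 -6 -8 N
1 60/349 60/601 15120/209749 -30/601 -6 -9 E
2 5/51 5/48 -5/816 -5/96 -5 -9 S
3 60/529 60/289 -14400/152881 -30/289 -5 -8 W
final -4 -8 N

n=0: pose=(-6,-8,N); sL=6/29, sR=30/157; mL=72/4553, mR=-15/157; mL+mR=-363/4553 → advance -1; mR−mL=-507/4553 → turn -1·90°
n=1: pose=(-6,-9,E); sL=60/349, sR=60/601; mL=15120/209749, mR=-30/601; mL+mR=4650/209749 → advance +1; mR−mL=-25590/209749 → turn -1·90°
n=2: pose=(-5,-9,S); sL=5/51, sR=5/48; mL=-5/816, mR=-5/96; mL+mR=-95/1632 → advance -1; mR−mL=-25/544 → turn -1·90°
n=3: pose=(-5,-8,W); sL=60/529, sR=60/289; mL=-14400/152881, mR=-30/289; mL+mR=-30270/152881 → advance -1; mR−mL=-1470/152881 → turn -1·90°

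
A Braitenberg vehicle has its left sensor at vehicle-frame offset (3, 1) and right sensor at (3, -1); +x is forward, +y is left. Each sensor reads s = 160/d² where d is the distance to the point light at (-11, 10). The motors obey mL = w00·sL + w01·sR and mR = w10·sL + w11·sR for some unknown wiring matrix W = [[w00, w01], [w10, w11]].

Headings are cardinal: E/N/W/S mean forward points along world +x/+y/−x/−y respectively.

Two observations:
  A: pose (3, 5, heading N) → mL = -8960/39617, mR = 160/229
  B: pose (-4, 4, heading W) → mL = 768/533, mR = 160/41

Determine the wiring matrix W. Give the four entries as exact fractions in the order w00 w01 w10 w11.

-1 1 0 1

obs A: pose=(3,5,N) → sL=160/173, sR=160/229, mL=-8960/39617, mR=160/229
obs B: pose=(-4,4,W) → sL=32/13, sR=160/41, mL=768/533, mR=160/41
sensor matrix S = [[160/173, 160/229], [32/13, 160/41]]; det S = 39895040/21115861
solve [mL_A; mL_B] = S·[w00; w01] and [mR_A; mR_B] = S·[w10; w11]:
  w00 = -1, w01 = 1, w10 = 0, w11 = 1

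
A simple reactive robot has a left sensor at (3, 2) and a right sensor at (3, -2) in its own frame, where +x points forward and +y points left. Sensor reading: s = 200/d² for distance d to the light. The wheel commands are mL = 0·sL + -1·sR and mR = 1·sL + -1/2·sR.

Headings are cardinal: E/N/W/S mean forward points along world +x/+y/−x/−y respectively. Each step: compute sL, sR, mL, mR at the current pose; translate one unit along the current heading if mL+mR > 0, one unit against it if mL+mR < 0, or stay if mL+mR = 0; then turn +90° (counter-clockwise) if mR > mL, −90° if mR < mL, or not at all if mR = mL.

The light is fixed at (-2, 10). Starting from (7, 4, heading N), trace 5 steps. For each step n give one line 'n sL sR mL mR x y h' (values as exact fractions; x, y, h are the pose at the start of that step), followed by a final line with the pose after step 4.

n=0: pose=(7,4,N); sL=100/29, sR=20/13; mL=-20/13, mR=1010/377; mL+mR=430/377 → advance +1; mR−mL=1590/377 → turn +1·90°
n=1: pose=(7,5,W); sL=40/17, sR=40/9; mL=-40/9, mR=20/153; mL+mR=-220/51 → advance -1; mR−mL=700/153 → turn +1·90°
n=2: pose=(8,5,S); sL=25/26, sR=25/16; mL=-25/16, mR=75/416; mL+mR=-575/416 → advance -1; mR−mL=725/416 → turn +1·90°
n=3: pose=(8,6,E); sL=200/173, sR=40/41; mL=-40/41, mR=4740/7093; mL+mR=-2180/7093 → advance -1; mR−mL=11660/7093 → turn +1·90°
n=4: pose=(7,6,N); sL=4, sR=100/61; mL=-100/61, mR=194/61; mL+mR=94/61 → advance +1; mR−mL=294/61 → turn +1·90°

0 100/29 20/13 -20/13 1010/377 7 4 N
1 40/17 40/9 -40/9 20/153 7 5 W
2 25/26 25/16 -25/16 75/416 8 5 S
3 200/173 40/41 -40/41 4740/7093 8 6 E
4 4 100/61 -100/61 194/61 7 6 N
final 7 7 W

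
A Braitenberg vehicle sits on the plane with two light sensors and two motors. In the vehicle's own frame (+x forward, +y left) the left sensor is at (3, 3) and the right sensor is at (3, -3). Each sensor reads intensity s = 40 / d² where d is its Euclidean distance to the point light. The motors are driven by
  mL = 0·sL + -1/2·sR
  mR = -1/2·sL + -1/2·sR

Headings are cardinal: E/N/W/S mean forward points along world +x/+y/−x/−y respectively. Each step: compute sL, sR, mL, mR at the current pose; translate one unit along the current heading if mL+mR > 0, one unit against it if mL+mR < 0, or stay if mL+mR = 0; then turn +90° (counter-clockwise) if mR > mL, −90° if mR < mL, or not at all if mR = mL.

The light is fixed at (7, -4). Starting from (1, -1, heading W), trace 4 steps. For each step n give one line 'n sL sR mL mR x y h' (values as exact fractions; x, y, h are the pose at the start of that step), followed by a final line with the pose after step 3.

0 40/81 40/117 -20/117 -440/1053 1 -1 W
1 2/5 1 -1/2 -7/10 2 -1 N
2 40/29 8 -4 -136/29 2 -2 E
3 4 20/41 -10/41 -92/41 1 -2 S
final 1 -1 W

n=0: pose=(1,-1,W); sL=40/81, sR=40/117; mL=-20/117, mR=-440/1053; mL+mR=-620/1053 → advance -1; mR−mL=-20/81 → turn -1·90°
n=1: pose=(2,-1,N); sL=2/5, sR=1; mL=-1/2, mR=-7/10; mL+mR=-6/5 → advance -1; mR−mL=-1/5 → turn -1·90°
n=2: pose=(2,-2,E); sL=40/29, sR=8; mL=-4, mR=-136/29; mL+mR=-252/29 → advance -1; mR−mL=-20/29 → turn -1·90°
n=3: pose=(1,-2,S); sL=4, sR=20/41; mL=-10/41, mR=-92/41; mL+mR=-102/41 → advance -1; mR−mL=-2 → turn -1·90°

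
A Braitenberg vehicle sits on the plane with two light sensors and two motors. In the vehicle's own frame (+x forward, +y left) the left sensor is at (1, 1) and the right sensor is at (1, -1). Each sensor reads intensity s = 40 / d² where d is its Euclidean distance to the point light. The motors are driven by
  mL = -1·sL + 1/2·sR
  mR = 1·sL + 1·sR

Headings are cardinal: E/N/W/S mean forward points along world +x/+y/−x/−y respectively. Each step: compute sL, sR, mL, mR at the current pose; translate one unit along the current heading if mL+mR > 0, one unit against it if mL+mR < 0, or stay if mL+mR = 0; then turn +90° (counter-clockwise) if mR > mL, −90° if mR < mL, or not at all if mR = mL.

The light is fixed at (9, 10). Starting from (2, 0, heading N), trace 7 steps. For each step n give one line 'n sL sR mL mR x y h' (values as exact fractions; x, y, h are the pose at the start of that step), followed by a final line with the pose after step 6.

0 8/29 40/117 -356/3393 2096/3393 2 0 N
1 10/41 5/16 -115/1312 365/656 2 1 W
2 40/149 40/181 -4260/26969 13200/26969 1 1 S
3 4/13 4/17 -42/221 120/221 1 0 E
4 8/29 40/117 -356/3393 2096/3393 2 0 N
5 10/41 5/16 -115/1312 365/656 2 1 W
6 40/149 40/181 -4260/26969 13200/26969 1 1 S
final 1 0 E

n=0: pose=(2,0,N); sL=8/29, sR=40/117; mL=-356/3393, mR=2096/3393; mL+mR=20/39 → advance +1; mR−mL=2452/3393 → turn +1·90°
n=1: pose=(2,1,W); sL=10/41, sR=5/16; mL=-115/1312, mR=365/656; mL+mR=15/32 → advance +1; mR−mL=845/1312 → turn +1·90°
n=2: pose=(1,1,S); sL=40/149, sR=40/181; mL=-4260/26969, mR=13200/26969; mL+mR=60/181 → advance +1; mR−mL=17460/26969 → turn +1·90°
n=3: pose=(1,0,E); sL=4/13, sR=4/17; mL=-42/221, mR=120/221; mL+mR=6/17 → advance +1; mR−mL=162/221 → turn +1·90°
n=4: pose=(2,0,N); sL=8/29, sR=40/117; mL=-356/3393, mR=2096/3393; mL+mR=20/39 → advance +1; mR−mL=2452/3393 → turn +1·90°
n=5: pose=(2,1,W); sL=10/41, sR=5/16; mL=-115/1312, mR=365/656; mL+mR=15/32 → advance +1; mR−mL=845/1312 → turn +1·90°
n=6: pose=(1,1,S); sL=40/149, sR=40/181; mL=-4260/26969, mR=13200/26969; mL+mR=60/181 → advance +1; mR−mL=17460/26969 → turn +1·90°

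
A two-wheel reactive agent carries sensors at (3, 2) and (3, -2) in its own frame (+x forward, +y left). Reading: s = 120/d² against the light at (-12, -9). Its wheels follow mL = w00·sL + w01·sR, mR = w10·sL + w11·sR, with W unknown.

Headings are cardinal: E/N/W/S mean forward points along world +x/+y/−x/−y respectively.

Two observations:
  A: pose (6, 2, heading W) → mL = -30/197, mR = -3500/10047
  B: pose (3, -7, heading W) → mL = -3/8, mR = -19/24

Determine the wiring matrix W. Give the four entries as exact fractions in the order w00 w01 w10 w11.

obs A: pose=(6,2,W) → sL=20/51, sR=60/197, mL=-30/197, mR=-3500/10047
obs B: pose=(3,-7,W) → sL=5/6, sR=3/4, mL=-3/8, mR=-19/24
sensor matrix S = [[20/51, 60/197], [5/6, 3/4]]; det S = 135/3349
solve [mL_A; mL_B] = S·[w00; w01] and [mR_A; mR_B] = S·[w10; w11]:
  w00 = 0, w01 = -1/2, w10 = -1/2, w11 = -1/2

0 -1/2 -1/2 -1/2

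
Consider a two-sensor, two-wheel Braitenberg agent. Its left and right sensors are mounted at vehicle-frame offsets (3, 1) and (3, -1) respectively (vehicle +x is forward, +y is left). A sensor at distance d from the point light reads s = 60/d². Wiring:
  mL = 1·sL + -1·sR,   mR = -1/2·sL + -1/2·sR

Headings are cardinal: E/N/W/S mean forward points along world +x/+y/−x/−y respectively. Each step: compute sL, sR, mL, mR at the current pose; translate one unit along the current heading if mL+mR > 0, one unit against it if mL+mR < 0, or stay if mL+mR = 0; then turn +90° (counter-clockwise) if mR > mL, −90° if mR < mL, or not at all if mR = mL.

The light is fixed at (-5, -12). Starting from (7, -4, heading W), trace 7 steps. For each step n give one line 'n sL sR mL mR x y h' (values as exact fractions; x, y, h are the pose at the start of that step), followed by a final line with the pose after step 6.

0 6/13 10/27 32/351 -146/351 7 -4 W
1 12/53 60/317 624/16801 -3492/16801 8 -4 N
2 3/16 15/73 -21/1168 -459/2336 8 -5 E
3 12/37 60/137 -576/5069 -1932/5069 7 -5 S
4 6/13 10/27 32/351 -146/351 7 -4 W
5 12/53 60/317 624/16801 -3492/16801 8 -4 N
6 3/16 15/73 -21/1168 -459/2336 8 -5 E
final 7 -5 S

n=0: pose=(7,-4,W); sL=6/13, sR=10/27; mL=32/351, mR=-146/351; mL+mR=-38/117 → advance -1; mR−mL=-178/351 → turn -1·90°
n=1: pose=(8,-4,N); sL=12/53, sR=60/317; mL=624/16801, mR=-3492/16801; mL+mR=-2868/16801 → advance -1; mR−mL=-4116/16801 → turn -1·90°
n=2: pose=(8,-5,E); sL=3/16, sR=15/73; mL=-21/1168, mR=-459/2336; mL+mR=-501/2336 → advance -1; mR−mL=-417/2336 → turn -1·90°
n=3: pose=(7,-5,S); sL=12/37, sR=60/137; mL=-576/5069, mR=-1932/5069; mL+mR=-2508/5069 → advance -1; mR−mL=-1356/5069 → turn -1·90°
n=4: pose=(7,-4,W); sL=6/13, sR=10/27; mL=32/351, mR=-146/351; mL+mR=-38/117 → advance -1; mR−mL=-178/351 → turn -1·90°
n=5: pose=(8,-4,N); sL=12/53, sR=60/317; mL=624/16801, mR=-3492/16801; mL+mR=-2868/16801 → advance -1; mR−mL=-4116/16801 → turn -1·90°
n=6: pose=(8,-5,E); sL=3/16, sR=15/73; mL=-21/1168, mR=-459/2336; mL+mR=-501/2336 → advance -1; mR−mL=-417/2336 → turn -1·90°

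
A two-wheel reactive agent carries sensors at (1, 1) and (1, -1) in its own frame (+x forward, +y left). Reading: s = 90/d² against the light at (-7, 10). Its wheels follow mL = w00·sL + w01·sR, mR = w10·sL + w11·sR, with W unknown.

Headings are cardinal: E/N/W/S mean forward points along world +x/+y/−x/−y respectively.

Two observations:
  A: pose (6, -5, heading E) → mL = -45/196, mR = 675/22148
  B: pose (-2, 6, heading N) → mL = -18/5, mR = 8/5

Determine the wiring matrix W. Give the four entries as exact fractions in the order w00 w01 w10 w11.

-1 0 1 -1

obs A: pose=(6,-5,E) → sL=45/196, sR=45/226, mL=-45/196, mR=675/22148
obs B: pose=(-2,6,N) → sL=18/5, sR=2, mL=-18/5, mR=8/5
sensor matrix S = [[45/196, 45/226], [18/5, 2]]; det S = -2853/11074
solve [mL_A; mL_B] = S·[w00; w01] and [mR_A; mR_B] = S·[w10; w11]:
  w00 = -1, w01 = 0, w10 = 1, w11 = -1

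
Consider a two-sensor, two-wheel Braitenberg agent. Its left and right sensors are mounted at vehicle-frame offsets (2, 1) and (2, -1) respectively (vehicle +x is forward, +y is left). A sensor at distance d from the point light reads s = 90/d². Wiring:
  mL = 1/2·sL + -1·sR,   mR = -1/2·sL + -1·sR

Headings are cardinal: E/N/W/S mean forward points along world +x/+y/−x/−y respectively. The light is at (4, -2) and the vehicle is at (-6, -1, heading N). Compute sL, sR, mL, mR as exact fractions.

left sensor world pos  = (-7, 1); dL² = 130
right sensor world pos = (-5, 1); dR² = 90
sL = 90/130 = 9/13
sR = 90/90 = 1
mL = 1/2·sL + -1·sR = -17/26
mR = -1/2·sL + -1·sR = -35/26

9/13 1 -17/26 -35/26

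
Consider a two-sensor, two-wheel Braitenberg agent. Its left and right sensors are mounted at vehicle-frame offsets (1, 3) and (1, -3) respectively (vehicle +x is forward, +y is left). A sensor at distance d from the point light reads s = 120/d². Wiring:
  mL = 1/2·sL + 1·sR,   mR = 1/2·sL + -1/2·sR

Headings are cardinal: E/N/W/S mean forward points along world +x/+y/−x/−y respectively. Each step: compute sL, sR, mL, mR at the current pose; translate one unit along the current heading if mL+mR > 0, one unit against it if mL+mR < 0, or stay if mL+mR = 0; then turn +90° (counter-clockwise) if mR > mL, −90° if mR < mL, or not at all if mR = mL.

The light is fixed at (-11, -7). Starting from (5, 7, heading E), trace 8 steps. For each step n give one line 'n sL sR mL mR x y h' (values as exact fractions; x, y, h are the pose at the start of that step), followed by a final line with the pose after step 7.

0 60/289 12/41 4698/11849 -504/11849 5 7 E
1 120/569 24/73 18036/41537 -2448/41537 6 7 S
2 30/89 15/64 2295/5696 585/11392 6 6 W
3 24/73 120/557 15444/40661 2304/40661 5 6 N
4 60/289 12/41 4698/11849 -504/11849 5 7 E
5 120/569 24/73 18036/41537 -2448/41537 6 7 S
6 30/89 15/64 2295/5696 585/11392 6 6 W
7 24/73 120/557 15444/40661 2304/40661 5 6 N
final 5 7 E

n=0: pose=(5,7,E); sL=60/289, sR=12/41; mL=4698/11849, mR=-504/11849; mL+mR=4194/11849 → advance +1; mR−mL=-18/41 → turn -1·90°
n=1: pose=(6,7,S); sL=120/569, sR=24/73; mL=18036/41537, mR=-2448/41537; mL+mR=15588/41537 → advance +1; mR−mL=-36/73 → turn -1·90°
n=2: pose=(6,6,W); sL=30/89, sR=15/64; mL=2295/5696, mR=585/11392; mL+mR=5175/11392 → advance +1; mR−mL=-45/128 → turn -1·90°
n=3: pose=(5,6,N); sL=24/73, sR=120/557; mL=15444/40661, mR=2304/40661; mL+mR=17748/40661 → advance +1; mR−mL=-180/557 → turn -1·90°
n=4: pose=(5,7,E); sL=60/289, sR=12/41; mL=4698/11849, mR=-504/11849; mL+mR=4194/11849 → advance +1; mR−mL=-18/41 → turn -1·90°
n=5: pose=(6,7,S); sL=120/569, sR=24/73; mL=18036/41537, mR=-2448/41537; mL+mR=15588/41537 → advance +1; mR−mL=-36/73 → turn -1·90°
n=6: pose=(6,6,W); sL=30/89, sR=15/64; mL=2295/5696, mR=585/11392; mL+mR=5175/11392 → advance +1; mR−mL=-45/128 → turn -1·90°
n=7: pose=(5,6,N); sL=24/73, sR=120/557; mL=15444/40661, mR=2304/40661; mL+mR=17748/40661 → advance +1; mR−mL=-180/557 → turn -1·90°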